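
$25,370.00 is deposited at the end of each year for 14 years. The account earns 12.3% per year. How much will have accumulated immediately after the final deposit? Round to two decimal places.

This is an ordinary annuity: 14 deposits of $25,370.00 at the end of each year.
Periodic rate r = 0.123 per year.
FV = PMT × [((1+r)^n − 1)/r] = 25,370 × [(1+r)^14 − 1] / r = $840,222.27

$840,222.27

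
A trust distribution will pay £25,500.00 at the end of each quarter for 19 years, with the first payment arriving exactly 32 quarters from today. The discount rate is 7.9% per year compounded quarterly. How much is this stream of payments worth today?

Ordinary annuity of 76 payments, first payment at period 32.
Periodic rate r = 0.079/4 per quarter; n is counted in quarters.
The ordinary-annuity PV formula values the stream one period before the first payment (period 31); discount that back 31 periods:
PV₀ = 25,500 × [1 − (1+r)^−76] / r × (1+r)^−31 = £544,880.19

£544,880.19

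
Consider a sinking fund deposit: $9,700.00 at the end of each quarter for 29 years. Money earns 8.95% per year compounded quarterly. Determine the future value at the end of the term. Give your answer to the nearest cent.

This is an ordinary annuity: 116 deposits of $9,700.00 at the end of each quarter.
Periodic rate r = 0.0895/4 per quarter; n is counted in quarters.
FV = PMT × [((1+r)^n − 1)/r] = 9,700 × [(1+r)^116 − 1] / r = $5,213,175.69

$5,213,175.69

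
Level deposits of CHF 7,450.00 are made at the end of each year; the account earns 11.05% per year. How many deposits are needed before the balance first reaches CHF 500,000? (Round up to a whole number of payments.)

21 payments

Periodic rate r = 0.1105 per year.
Ordinary annuity FV: 500,000 = 7,450 × [((1+r)^n − 1)/r].
(1+r)^n = 1 + 500,000 × r / 7,450, so n = ln(1 + 500,000·r/7,450) / ln(1+r) = 20.32.
Round up to a whole number of payments: n = 21.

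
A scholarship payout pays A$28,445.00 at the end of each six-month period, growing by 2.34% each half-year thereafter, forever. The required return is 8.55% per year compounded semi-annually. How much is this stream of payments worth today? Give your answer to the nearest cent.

A$1,470,025.84

Periodic rate r = 0.0855/2 per half-year.
Growing perpetuity (Gordon): PV = PMT₁ / (r − g) = 28,445 / (r − 0.0234) = A$1,470,025.84.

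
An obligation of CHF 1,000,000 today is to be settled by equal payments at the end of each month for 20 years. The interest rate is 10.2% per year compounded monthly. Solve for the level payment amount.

CHF 9,783.10

Level ordinary annuity; solve PV = PMT × [(1 − (1+r)^−n)/r] for PMT.
Periodic rate r = 0.102/12 per month; n is counted in months.
With n = 240: PMT = 1,000,000 / ([(1 − (1+r)^−n)/r]) = CHF 9,783.10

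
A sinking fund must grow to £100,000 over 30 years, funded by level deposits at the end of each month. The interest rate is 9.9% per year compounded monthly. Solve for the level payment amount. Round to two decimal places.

£45.19

Level ordinary annuity; solve FV = PMT × [((1+r)^n − 1)/r] for PMT.
Periodic rate r = 0.099/12 per month; n is counted in months.
With n = 360: PMT = 100,000 / ([((1+r)^n − 1)/r]) = £45.19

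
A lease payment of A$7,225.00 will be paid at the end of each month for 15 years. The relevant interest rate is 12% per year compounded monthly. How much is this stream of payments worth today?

This is an ordinary annuity: 180 payments of A$7,225.00 at the end of each month.
Periodic rate r = 0.12/12 per month; n is counted in months.
PV = PMT × [(1 − (1+r)^−n)/r] = 7,225 × [1 − (1+r)^−180] / r = A$601,999.02

A$601,999.02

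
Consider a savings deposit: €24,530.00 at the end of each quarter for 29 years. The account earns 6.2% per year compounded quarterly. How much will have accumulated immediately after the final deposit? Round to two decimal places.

€7,841,466.89

This is an ordinary annuity: 116 deposits of €24,530.00 at the end of each quarter.
Periodic rate r = 0.062/4 per quarter; n is counted in quarters.
FV = PMT × [((1+r)^n − 1)/r] = 24,530 × [(1+r)^116 − 1] / r = €7,841,466.89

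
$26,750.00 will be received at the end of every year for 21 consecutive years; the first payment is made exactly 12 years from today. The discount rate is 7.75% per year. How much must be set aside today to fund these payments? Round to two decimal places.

Ordinary annuity of 21 payments, first payment at period 12.
Periodic rate r = 0.0775 per year.
The ordinary-annuity PV formula values the stream one period before the first payment (period 11); discount that back 11 periods:
PV₀ = 26,750 × [1 − (1+r)^−21] / r × (1+r)^−11 = $120,184.48

$120,184.48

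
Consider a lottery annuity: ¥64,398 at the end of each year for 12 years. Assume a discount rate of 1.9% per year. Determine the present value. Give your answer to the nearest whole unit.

This is an ordinary annuity: 12 payments of ¥64,398 at the end of each year.
Periodic rate r = 0.019 per year.
PV = PMT × [(1 − (1+r)^−n)/r] = 64,398 × [1 − (1+r)^−12] / r = ¥685,232

¥685,232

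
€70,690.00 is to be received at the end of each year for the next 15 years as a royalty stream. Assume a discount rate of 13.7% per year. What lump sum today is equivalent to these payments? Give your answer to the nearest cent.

This is an ordinary annuity: 15 payments of €70,690.00 at the end of each year.
Periodic rate r = 0.137 per year.
PV = PMT × [(1 − (1+r)^−n)/r] = 70,690 × [1 − (1+r)^−15] / r = €440,783.22

€440,783.22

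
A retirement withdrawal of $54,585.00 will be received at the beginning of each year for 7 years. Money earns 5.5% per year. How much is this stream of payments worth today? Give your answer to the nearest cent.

This is an annuity due: 7 payments of $54,585.00 at the beginning of each year.
Periodic rate r = 0.055 per year.
PV = PMT × [(1 − (1+r)^−n)/r] × (1+r) = 54,585 × [1 − (1+r)^−7] / r × (1+r) = $327,266.02

$327,266.02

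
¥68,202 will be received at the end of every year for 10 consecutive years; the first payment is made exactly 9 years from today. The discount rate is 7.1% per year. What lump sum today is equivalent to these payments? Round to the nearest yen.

Ordinary annuity of 10 payments, first payment at period 9.
Periodic rate r = 0.071 per year.
The ordinary-annuity PV formula values the stream one period before the first payment (period 8); discount that back 8 periods:
PV₀ = 68,202 × [1 − (1+r)^−10] / r × (1+r)^−8 = ¥275,445

¥275,445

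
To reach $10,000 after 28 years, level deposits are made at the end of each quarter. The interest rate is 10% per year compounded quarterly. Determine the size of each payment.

$16.79

Level ordinary annuity; solve FV = PMT × [((1+r)^n − 1)/r] for PMT.
Periodic rate r = 0.1/4 per quarter; n is counted in quarters.
With n = 112: PMT = 10,000 / ([((1+r)^n − 1)/r]) = $16.79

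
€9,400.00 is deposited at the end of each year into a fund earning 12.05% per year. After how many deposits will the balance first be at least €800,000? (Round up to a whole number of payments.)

Periodic rate r = 0.1205 per year.
Ordinary annuity FV: 800,000 = 9,400 × [((1+r)^n − 1)/r].
(1+r)^n = 1 + 800,000 × r / 9,400, so n = ln(1 + 800,000·r/9,400) / ln(1+r) = 21.28.
Round up to a whole number of payments: n = 22.

22 payments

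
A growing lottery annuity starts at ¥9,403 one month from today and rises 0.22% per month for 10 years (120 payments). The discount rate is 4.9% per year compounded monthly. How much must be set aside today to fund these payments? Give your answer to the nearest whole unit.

¥1,007,122

Periodic rate r = 0.049/12 per month; n is counted in months.
Growing ordinary annuity: PV = PMT₁ × [1 − ((1+g)/(1+r))^n] / (r − g) = 9,403 × [1 − ((1+0.0022)/(1+r))^120] / (r − 0.0022) = ¥1,007,122.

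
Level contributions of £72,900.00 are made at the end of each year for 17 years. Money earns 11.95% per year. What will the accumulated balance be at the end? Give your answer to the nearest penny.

£3,546,855.39

This is an ordinary annuity: 17 deposits of £72,900.00 at the end of each year.
Periodic rate r = 0.1195 per year.
FV = PMT × [((1+r)^n − 1)/r] = 72,900 × [(1+r)^17 − 1] / r = £3,546,855.39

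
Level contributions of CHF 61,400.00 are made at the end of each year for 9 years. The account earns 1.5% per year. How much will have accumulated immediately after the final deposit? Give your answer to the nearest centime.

CHF 586,942.97

This is an ordinary annuity: 9 deposits of CHF 61,400.00 at the end of each year.
Periodic rate r = 0.015 per year.
FV = PMT × [((1+r)^n − 1)/r] = 61,400 × [(1+r)^9 − 1] / r = CHF 586,942.97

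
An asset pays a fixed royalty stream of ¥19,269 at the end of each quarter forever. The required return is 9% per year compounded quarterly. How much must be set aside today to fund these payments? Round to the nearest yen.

¥856,400

Periodic rate r = 0.09/4 per quarter.
Level perpetuity: PV = PMT / r = 19,269 / (0.09/4) = ¥856,400.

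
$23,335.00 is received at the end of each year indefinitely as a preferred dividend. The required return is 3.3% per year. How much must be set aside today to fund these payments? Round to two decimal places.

$707,121.21

Periodic rate r = 0.033 per year.
Level perpetuity: PV = PMT / r = 23,335 / (0.033) = $707,121.21.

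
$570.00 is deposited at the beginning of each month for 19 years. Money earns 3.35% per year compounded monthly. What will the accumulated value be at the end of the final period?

$181,853.98

This is an annuity due: 228 deposits of $570.00 at the beginning of each month.
Periodic rate r = 0.0335/12 per month; n is counted in months.
FV = PMT × [((1+r)^n − 1)/r] × (1+r) = 570 × [(1+r)^228 − 1] / r × (1+r) = $181,853.98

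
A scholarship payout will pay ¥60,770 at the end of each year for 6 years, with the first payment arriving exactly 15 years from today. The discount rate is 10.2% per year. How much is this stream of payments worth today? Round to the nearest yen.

Ordinary annuity of 6 payments, first payment at period 15.
Periodic rate r = 0.102 per year.
The ordinary-annuity PV formula values the stream one period before the first payment (period 14); discount that back 14 periods:
PV₀ = 60,770 × [1 − (1+r)^−6] / r × (1+r)^−14 = ¥67,549

¥67,549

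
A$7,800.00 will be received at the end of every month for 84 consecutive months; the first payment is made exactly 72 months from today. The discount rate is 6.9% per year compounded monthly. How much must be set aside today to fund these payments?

A$345,098.35

Ordinary annuity of 84 payments, first payment at period 72.
Periodic rate r = 0.069/12 per month; n is counted in months.
The ordinary-annuity PV formula values the stream one period before the first payment (period 71); discount that back 71 periods:
PV₀ = 7,800 × [1 − (1+r)^−84] / r × (1+r)^−71 = A$345,098.35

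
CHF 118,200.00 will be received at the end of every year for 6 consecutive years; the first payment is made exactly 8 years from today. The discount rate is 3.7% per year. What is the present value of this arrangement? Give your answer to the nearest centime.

Ordinary annuity of 6 payments, first payment at period 8.
Periodic rate r = 0.037 per year.
The ordinary-annuity PV formula values the stream one period before the first payment (period 7); discount that back 7 periods:
PV₀ = 118,200 × [1 − (1+r)^−6] / r × (1+r)^−7 = CHF 485,207.46

CHF 485,207.46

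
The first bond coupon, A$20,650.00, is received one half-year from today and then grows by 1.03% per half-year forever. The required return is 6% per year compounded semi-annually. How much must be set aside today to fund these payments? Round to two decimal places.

Periodic rate r = 0.06/2 per half-year.
Growing perpetuity (Gordon): PV = PMT₁ / (r − g) = 20,650 / (r − 0.0103) = A$1,048,223.35.

A$1,048,223.35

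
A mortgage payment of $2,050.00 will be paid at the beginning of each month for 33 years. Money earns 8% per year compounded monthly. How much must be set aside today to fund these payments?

$287,265.74

This is an annuity due: 396 payments of $2,050.00 at the beginning of each month.
Periodic rate r = 0.08/12 per month; n is counted in months.
PV = PMT × [(1 − (1+r)^−n)/r] × (1+r) = 2,050 × [1 − (1+r)^−396] / r × (1+r) = $287,265.74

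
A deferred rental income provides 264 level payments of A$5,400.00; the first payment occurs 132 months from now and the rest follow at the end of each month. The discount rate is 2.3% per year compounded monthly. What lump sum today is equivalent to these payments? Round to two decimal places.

Ordinary annuity of 264 payments, first payment at period 132.
Periodic rate r = 0.023/12 per month; n is counted in months.
The ordinary-annuity PV formula values the stream one period before the first payment (period 131); discount that back 131 periods:
PV₀ = 5,400 × [1 − (1+r)^−264] / r × (1+r)^−131 = A$869,931.78

A$869,931.78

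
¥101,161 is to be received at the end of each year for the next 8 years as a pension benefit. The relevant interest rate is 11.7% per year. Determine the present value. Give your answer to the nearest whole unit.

¥507,843

This is an ordinary annuity: 8 payments of ¥101,161 at the end of each year.
Periodic rate r = 0.117 per year.
PV = PMT × [(1 − (1+r)^−n)/r] = 101,161 × [1 − (1+r)^−8] / r = ¥507,843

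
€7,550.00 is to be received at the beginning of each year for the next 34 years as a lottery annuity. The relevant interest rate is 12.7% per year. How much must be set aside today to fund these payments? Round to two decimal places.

€65,848.93

This is an annuity due: 34 payments of €7,550.00 at the beginning of each year.
Periodic rate r = 0.127 per year.
PV = PMT × [(1 − (1+r)^−n)/r] × (1+r) = 7,550 × [1 − (1+r)^−34] / r × (1+r) = €65,848.93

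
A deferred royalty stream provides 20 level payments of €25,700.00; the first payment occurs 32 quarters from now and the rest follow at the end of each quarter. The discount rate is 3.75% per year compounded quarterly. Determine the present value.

€349,470.92

Ordinary annuity of 20 payments, first payment at period 32.
Periodic rate r = 0.0375/4 per quarter; n is counted in quarters.
The ordinary-annuity PV formula values the stream one period before the first payment (period 31); discount that back 31 periods:
PV₀ = 25,700 × [1 − (1+r)^−20] / r × (1+r)^−31 = €349,470.92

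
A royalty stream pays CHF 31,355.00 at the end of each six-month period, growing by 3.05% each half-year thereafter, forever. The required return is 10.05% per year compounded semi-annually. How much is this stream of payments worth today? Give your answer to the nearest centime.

CHF 1,587,594.94

Periodic rate r = 0.1005/2 per half-year.
Growing perpetuity (Gordon): PV = PMT₁ / (r − g) = 31,355 / (r − 0.0305) = CHF 1,587,594.94.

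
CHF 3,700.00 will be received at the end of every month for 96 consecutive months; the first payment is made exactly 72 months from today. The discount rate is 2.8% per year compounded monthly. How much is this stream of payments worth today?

CHF 269,416.14

Ordinary annuity of 96 payments, first payment at period 72.
Periodic rate r = 0.028/12 per month; n is counted in months.
The ordinary-annuity PV formula values the stream one period before the first payment (period 71); discount that back 71 periods:
PV₀ = 3,700 × [1 − (1+r)^−96] / r × (1+r)^−71 = CHF 269,416.14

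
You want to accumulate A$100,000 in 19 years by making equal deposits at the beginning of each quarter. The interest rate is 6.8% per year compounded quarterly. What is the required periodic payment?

A$642.73

Level annuity due; solve FV = PMT × [((1+r)^n − 1)/r] × (1+r) for PMT.
Periodic rate r = 0.068/4 per quarter; n is counted in quarters.
With n = 76: PMT = 100,000 / ([((1+r)^n − 1)/r] × (1+r)) = A$642.73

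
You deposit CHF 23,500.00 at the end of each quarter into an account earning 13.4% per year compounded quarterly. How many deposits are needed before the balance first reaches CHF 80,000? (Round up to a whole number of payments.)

Periodic rate r = 0.134/4 per quarter; n is counted in quarters.
Ordinary annuity FV: 80,000 = 23,500 × [((1+r)^n − 1)/r].
(1+r)^n = 1 + 80,000 × r / 23,500, so n = ln(1 + 80,000·r/23,500) / ln(1+r) = 3.28.
Round up to a whole number of payments: n = 4.

4 payments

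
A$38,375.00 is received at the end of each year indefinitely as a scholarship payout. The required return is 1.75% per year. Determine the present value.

A$2,192,857.14

Periodic rate r = 0.0175 per year.
Level perpetuity: PV = PMT / r = 38,375 / (0.0175) = A$2,192,857.14.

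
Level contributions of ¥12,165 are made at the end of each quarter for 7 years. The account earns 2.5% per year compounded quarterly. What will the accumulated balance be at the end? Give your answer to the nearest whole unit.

This is an ordinary annuity: 28 deposits of ¥12,165 at the end of each quarter.
Periodic rate r = 0.025/4 per quarter; n is counted in quarters.
FV = PMT × [((1+r)^n − 1)/r] = 12,165 × [(1+r)^28 − 1] / r = ¥370,979

¥370,979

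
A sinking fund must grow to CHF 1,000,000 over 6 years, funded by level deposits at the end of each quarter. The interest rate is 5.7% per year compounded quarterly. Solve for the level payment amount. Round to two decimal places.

Level ordinary annuity; solve FV = PMT × [((1+r)^n − 1)/r] for PMT.
Periodic rate r = 0.057/4 per quarter; n is counted in quarters.
With n = 24: PMT = 1,000,000 / ([((1+r)^n − 1)/r]) = CHF 35,240.33

CHF 35,240.33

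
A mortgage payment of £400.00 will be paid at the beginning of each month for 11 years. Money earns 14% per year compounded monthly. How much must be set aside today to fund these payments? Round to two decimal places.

This is an annuity due: 132 payments of £400.00 at the beginning of each month.
Periodic rate r = 0.14/12 per month; n is counted in months.
PV = PMT × [(1 − (1+r)^−n)/r] × (1+r) = 400 × [1 − (1+r)^−132] / r × (1+r) = £27,183.17

£27,183.17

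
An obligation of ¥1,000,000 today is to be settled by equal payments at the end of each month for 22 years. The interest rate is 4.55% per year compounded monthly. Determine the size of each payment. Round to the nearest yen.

Level ordinary annuity; solve PV = PMT × [(1 − (1+r)^−n)/r] for PMT.
Periodic rate r = 0.0455/12 per month; n is counted in months.
With n = 264: PMT = 1,000,000 / ([(1 − (1+r)^−n)/r]) = ¥6,001

¥6,001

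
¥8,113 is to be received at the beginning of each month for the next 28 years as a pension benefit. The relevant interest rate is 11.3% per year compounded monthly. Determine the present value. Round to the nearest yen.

This is an annuity due: 336 payments of ¥8,113 at the beginning of each month.
Periodic rate r = 0.113/12 per month; n is counted in months.
PV = PMT × [(1 − (1+r)^−n)/r] × (1+r) = 8,113 × [1 − (1+r)^−336] / r × (1+r) = ¥832,373

¥832,373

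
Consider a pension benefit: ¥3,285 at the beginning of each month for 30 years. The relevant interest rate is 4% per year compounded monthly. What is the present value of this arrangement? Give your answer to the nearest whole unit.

This is an annuity due: 360 payments of ¥3,285 at the beginning of each month.
Periodic rate r = 0.04/12 per month; n is counted in months.
PV = PMT × [(1 − (1+r)^−n)/r] × (1+r) = 3,285 × [1 − (1+r)^−360] / r × (1+r) = ¥690,374

¥690,374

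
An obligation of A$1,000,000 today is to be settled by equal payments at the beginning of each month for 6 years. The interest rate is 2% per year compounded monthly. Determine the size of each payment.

Level annuity due; solve PV = PMT × [(1 − (1+r)^−n)/r] × (1+r) for PMT.
Periodic rate r = 0.02/12 per month; n is counted in months.
With n = 72: PMT = 1,000,000 / ([(1 − (1+r)^−n)/r] × (1+r)) = A$14,725.90

A$14,725.90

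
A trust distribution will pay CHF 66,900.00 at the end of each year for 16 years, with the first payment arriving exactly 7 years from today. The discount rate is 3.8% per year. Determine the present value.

CHF 632,534.11

Ordinary annuity of 16 payments, first payment at period 7.
Periodic rate r = 0.038 per year.
The ordinary-annuity PV formula values the stream one period before the first payment (period 6); discount that back 6 periods:
PV₀ = 66,900 × [1 − (1+r)^−16] / r × (1+r)^−6 = CHF 632,534.11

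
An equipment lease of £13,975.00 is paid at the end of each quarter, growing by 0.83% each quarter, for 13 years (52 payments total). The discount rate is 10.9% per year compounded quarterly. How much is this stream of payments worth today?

Periodic rate r = 0.109/4 per quarter; n is counted in quarters.
Growing ordinary annuity: PV = PMT₁ × [1 − ((1+g)/(1+r))^n] / (r − g) = 13,975 × [1 − ((1+0.0083)/(1+r))^52] / (r − 0.0083) = £457,407.27.

£457,407.27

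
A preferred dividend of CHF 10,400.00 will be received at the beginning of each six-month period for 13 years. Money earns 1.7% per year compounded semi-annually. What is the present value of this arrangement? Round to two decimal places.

This is an annuity due: 26 payments of CHF 10,400.00 at the beginning of each six-month period.
Periodic rate r = 0.017/2 per half-year; n is counted in half-years.
PV = PMT × [(1 − (1+r)^−n)/r] × (1+r) = 10,400 × [1 − (1+r)^−26] / r × (1+r) = CHF 243,743.26

CHF 243,743.26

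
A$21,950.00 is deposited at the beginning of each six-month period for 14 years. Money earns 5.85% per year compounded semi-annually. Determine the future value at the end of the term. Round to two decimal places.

A$959,088.97

This is an annuity due: 28 deposits of A$21,950.00 at the beginning of each six-month period.
Periodic rate r = 0.0585/2 per half-year; n is counted in half-years.
FV = PMT × [((1+r)^n − 1)/r] × (1+r) = 21,950 × [(1+r)^28 − 1] / r × (1+r) = A$959,088.97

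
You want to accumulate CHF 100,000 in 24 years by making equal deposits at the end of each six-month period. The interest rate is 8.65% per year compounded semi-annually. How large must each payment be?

Level ordinary annuity; solve FV = PMT × [((1+r)^n − 1)/r] for PMT.
Periodic rate r = 0.0865/2 per half-year; n is counted in half-years.
With n = 48: PMT = 100,000 / ([((1+r)^n − 1)/r]) = CHF 652.13

CHF 652.13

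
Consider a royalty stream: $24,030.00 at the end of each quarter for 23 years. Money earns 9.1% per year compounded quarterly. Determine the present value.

This is an ordinary annuity: 92 payments of $24,030.00 at the end of each quarter.
Periodic rate r = 0.091/4 per quarter; n is counted in quarters.
PV = PMT × [(1 − (1+r)^−n)/r] = 24,030 × [1 − (1+r)^−92] / r = $922,917.90

$922,917.90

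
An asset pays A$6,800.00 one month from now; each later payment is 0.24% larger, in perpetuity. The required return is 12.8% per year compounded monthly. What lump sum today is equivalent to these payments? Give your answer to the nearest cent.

Periodic rate r = 0.128/12 per month.
Growing perpetuity (Gordon): PV = PMT₁ / (r − g) = 6,800 / (r − 0.0024) = A$822,580.65.

A$822,580.65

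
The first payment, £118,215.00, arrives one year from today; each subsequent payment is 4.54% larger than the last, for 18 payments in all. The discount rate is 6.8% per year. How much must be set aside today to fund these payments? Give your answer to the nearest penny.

Periodic rate r = 0.068 per year.
Growing ordinary annuity: PV = PMT₁ × [1 − ((1+g)/(1+r))^n] / (r − g) = 118,215 × [1 − ((1+0.0454)/(1+r))^18] / (r − 0.0454) = £1,671,436.41.

£1,671,436.41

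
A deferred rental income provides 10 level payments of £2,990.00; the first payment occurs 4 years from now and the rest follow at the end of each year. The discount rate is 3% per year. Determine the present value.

£23,340.97

Ordinary annuity of 10 payments, first payment at period 4.
Periodic rate r = 0.03 per year.
The ordinary-annuity PV formula values the stream one period before the first payment (period 3); discount that back 3 periods:
PV₀ = 2,990 × [1 − (1+r)^−10] / r × (1+r)^−3 = £23,340.97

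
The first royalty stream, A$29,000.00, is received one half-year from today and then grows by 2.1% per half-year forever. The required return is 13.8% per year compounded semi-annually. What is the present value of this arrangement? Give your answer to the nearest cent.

A$604,166.67

Periodic rate r = 0.138/2 per half-year.
Growing perpetuity (Gordon): PV = PMT₁ / (r − g) = 29,000 / (r − 0.021) = A$604,166.67.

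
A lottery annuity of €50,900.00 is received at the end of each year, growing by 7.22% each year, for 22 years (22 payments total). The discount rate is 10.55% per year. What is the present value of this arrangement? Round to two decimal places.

€748,610.82

Periodic rate r = 0.1055 per year.
Growing ordinary annuity: PV = PMT₁ × [1 − ((1+g)/(1+r))^n] / (r − g) = 50,900 × [1 − ((1+0.0722)/(1+r))^22] / (r − 0.0722) = €748,610.82.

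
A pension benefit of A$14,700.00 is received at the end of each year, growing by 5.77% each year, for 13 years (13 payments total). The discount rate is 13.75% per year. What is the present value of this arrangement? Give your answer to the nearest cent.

Periodic rate r = 0.1375 per year.
Growing ordinary annuity: PV = PMT₁ × [1 − ((1+g)/(1+r))^n] / (r − g) = 14,700 × [1 − ((1+0.0577)/(1+r))^13] / (r − 0.0577) = A$112,652.44.

A$112,652.44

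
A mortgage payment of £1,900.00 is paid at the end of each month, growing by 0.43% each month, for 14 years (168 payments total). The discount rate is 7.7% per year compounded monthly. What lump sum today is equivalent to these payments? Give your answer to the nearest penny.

Periodic rate r = 0.077/12 per month; n is counted in months.
Growing ordinary annuity: PV = PMT₁ × [1 − ((1+g)/(1+r))^n] / (r − g) = 1,900 × [1 − ((1+0.0043)/(1+r))^168] / (r − 0.0043) = £267,422.32.

£267,422.32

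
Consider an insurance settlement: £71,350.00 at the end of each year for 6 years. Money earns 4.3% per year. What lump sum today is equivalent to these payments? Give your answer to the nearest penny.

This is an ordinary annuity: 6 payments of £71,350.00 at the end of each year.
Periodic rate r = 0.043 per year.
PV = PMT × [(1 − (1+r)^−n)/r] = 71,350 × [1 − (1+r)^−6] / r = £370,401.00

£370,401.00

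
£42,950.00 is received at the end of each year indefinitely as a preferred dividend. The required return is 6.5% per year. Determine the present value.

Periodic rate r = 0.065 per year.
Level perpetuity: PV = PMT / r = 42,950 / (0.065) = £660,769.23.

£660,769.23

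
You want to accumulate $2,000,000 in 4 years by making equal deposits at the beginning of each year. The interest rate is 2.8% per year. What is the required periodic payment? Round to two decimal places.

Level annuity due; solve FV = PMT × [((1+r)^n − 1)/r] × (1+r) for PMT.
Periodic rate r = 0.028 per year.
With n = 4: PMT = 2,000,000 / ([((1+r)^n − 1)/r] × (1+r)) = $466,423.31

$466,423.31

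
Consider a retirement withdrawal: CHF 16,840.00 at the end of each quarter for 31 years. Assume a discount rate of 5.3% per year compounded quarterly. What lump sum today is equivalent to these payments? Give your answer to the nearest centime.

CHF 1,022,477.80

This is an ordinary annuity: 124 payments of CHF 16,840.00 at the end of each quarter.
Periodic rate r = 0.053/4 per quarter; n is counted in quarters.
PV = PMT × [(1 − (1+r)^−n)/r] = 16,840 × [1 − (1+r)^−124] / r = CHF 1,022,477.80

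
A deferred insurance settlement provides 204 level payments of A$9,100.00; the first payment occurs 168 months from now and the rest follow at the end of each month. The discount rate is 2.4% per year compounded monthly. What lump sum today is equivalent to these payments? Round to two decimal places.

Ordinary annuity of 204 payments, first payment at period 168.
Periodic rate r = 0.024/12 per month; n is counted in months.
The ordinary-annuity PV formula values the stream one period before the first payment (period 167); discount that back 167 periods:
PV₀ = 9,100 × [1 − (1+r)^−204] / r × (1+r)^−167 = A$1,090,994.69

A$1,090,994.69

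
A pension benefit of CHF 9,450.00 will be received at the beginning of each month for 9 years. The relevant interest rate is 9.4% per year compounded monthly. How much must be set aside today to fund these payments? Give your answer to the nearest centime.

This is an annuity due: 108 payments of CHF 9,450.00 at the beginning of each month.
Periodic rate r = 0.094/12 per month; n is counted in months.
PV = PMT × [(1 − (1+r)^−n)/r] × (1+r) = 9,450 × [1 − (1+r)^−108] / r × (1+r) = CHF 692,362.31

CHF 692,362.31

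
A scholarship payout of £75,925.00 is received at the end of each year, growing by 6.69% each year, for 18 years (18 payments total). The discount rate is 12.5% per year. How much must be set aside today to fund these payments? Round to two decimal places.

£803,657.13

Periodic rate r = 0.125 per year.
Growing ordinary annuity: PV = PMT₁ × [1 − ((1+g)/(1+r))^n] / (r − g) = 75,925 × [1 − ((1+0.0669)/(1+r))^18] / (r − 0.0669) = £803,657.13.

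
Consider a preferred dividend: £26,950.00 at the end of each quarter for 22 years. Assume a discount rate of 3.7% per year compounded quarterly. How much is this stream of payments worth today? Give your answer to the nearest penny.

£1,617,748.27

This is an ordinary annuity: 88 payments of £26,950.00 at the end of each quarter.
Periodic rate r = 0.037/4 per quarter; n is counted in quarters.
PV = PMT × [(1 − (1+r)^−n)/r] = 26,950 × [1 − (1+r)^−88] / r = £1,617,748.27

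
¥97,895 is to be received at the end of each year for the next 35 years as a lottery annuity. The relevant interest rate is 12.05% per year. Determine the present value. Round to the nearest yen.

This is an ordinary annuity: 35 payments of ¥97,895 at the end of each year.
Periodic rate r = 0.1205 per year.
PV = PMT × [(1 − (1+r)^−n)/r] = 97,895 × [1 − (1+r)^−35] / r = ¥797,259

¥797,259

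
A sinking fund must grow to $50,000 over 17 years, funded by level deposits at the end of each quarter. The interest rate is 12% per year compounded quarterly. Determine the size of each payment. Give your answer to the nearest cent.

Level ordinary annuity; solve FV = PMT × [((1+r)^n − 1)/r] for PMT.
Periodic rate r = 0.12/4 per quarter; n is counted in quarters.
With n = 68: PMT = 50,000 / ([((1+r)^n − 1)/r]) = $232.08

$232.08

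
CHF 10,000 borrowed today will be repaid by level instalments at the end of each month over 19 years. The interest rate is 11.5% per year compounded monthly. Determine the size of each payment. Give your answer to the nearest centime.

Level ordinary annuity; solve PV = PMT × [(1 − (1+r)^−n)/r] for PMT.
Periodic rate r = 0.115/12 per month; n is counted in months.
With n = 228: PMT = 10,000 / ([(1 − (1+r)^−n)/r]) = CHF 108.12

CHF 108.12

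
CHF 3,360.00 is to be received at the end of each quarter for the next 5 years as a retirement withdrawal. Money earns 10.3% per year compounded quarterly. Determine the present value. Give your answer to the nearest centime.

This is an ordinary annuity: 20 payments of CHF 3,360.00 at the end of each quarter.
Periodic rate r = 0.103/4 per quarter; n is counted in quarters.
PV = PMT × [(1 − (1+r)^−n)/r] = 3,360 × [1 − (1+r)^−20] / r = CHF 52,010.40

CHF 52,010.40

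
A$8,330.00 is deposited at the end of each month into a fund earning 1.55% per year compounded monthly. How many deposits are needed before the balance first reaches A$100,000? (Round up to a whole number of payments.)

12 payments

Periodic rate r = 0.0155/12 per month; n is counted in months.
Ordinary annuity FV: 100,000 = 8,330 × [((1+r)^n − 1)/r].
(1+r)^n = 1 + 100,000 × r / 8,330, so n = ln(1 + 100,000·r/8,330) / ln(1+r) = 11.92.
Round up to a whole number of payments: n = 12.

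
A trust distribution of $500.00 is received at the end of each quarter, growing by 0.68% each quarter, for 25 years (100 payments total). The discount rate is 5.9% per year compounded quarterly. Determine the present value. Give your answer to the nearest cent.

Periodic rate r = 0.059/4 per quarter; n is counted in quarters.
Growing ordinary annuity: PV = PMT₁ × [1 − ((1+g)/(1+r))^n] / (r − g) = 500 × [1 − ((1+0.0068)/(1+r))^100] / (r − 0.0068) = $34,250.14.

$34,250.14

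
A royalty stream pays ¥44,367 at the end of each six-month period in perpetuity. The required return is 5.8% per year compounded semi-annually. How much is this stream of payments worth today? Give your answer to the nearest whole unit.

Periodic rate r = 0.058/2 per half-year.
Level perpetuity: PV = PMT / r = 44,367 / (0.058/2) = ¥1,529,897.

¥1,529,897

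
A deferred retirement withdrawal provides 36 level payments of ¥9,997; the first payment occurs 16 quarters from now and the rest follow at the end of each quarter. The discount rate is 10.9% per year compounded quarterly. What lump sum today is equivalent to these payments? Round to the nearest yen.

¥151,995

Ordinary annuity of 36 payments, first payment at period 16.
Periodic rate r = 0.109/4 per quarter; n is counted in quarters.
The ordinary-annuity PV formula values the stream one period before the first payment (period 15); discount that back 15 periods:
PV₀ = 9,997 × [1 − (1+r)^−36] / r × (1+r)^−15 = ¥151,995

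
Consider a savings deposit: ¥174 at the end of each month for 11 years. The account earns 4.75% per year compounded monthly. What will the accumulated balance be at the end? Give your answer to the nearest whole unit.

¥30,089

This is an ordinary annuity: 132 deposits of ¥174 at the end of each month.
Periodic rate r = 0.0475/12 per month; n is counted in months.
FV = PMT × [((1+r)^n − 1)/r] = 174 × [(1+r)^132 − 1] / r = ¥30,089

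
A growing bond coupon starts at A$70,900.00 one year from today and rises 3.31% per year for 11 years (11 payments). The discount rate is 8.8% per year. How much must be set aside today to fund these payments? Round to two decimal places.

Periodic rate r = 0.088 per year.
Growing ordinary annuity: PV = PMT₁ × [1 − ((1+g)/(1+r))^n] / (r − g) = 70,900 × [1 − ((1+0.0331)/(1+r))^11] / (r − 0.0331) = A$560,767.73.

A$560,767.73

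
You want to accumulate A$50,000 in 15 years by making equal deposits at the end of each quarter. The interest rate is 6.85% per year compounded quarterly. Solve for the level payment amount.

A$483.79

Level ordinary annuity; solve FV = PMT × [((1+r)^n − 1)/r] for PMT.
Periodic rate r = 0.0685/4 per quarter; n is counted in quarters.
With n = 60: PMT = 50,000 / ([((1+r)^n − 1)/r]) = A$483.79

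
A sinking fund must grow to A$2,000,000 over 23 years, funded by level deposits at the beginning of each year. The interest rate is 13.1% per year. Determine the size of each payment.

Level annuity due; solve FV = PMT × [((1+r)^n − 1)/r] × (1+r) for PMT.
Periodic rate r = 0.131 per year.
With n = 23: PMT = 2,000,000 / ([((1+r)^n − 1)/r] × (1+r)) = A$14,507.02

A$14,507.02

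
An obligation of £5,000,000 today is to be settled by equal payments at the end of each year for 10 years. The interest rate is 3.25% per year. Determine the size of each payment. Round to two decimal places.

£593,655.36

Level ordinary annuity; solve PV = PMT × [(1 − (1+r)^−n)/r] for PMT.
Periodic rate r = 0.0325 per year.
With n = 10: PMT = 5,000,000 / ([(1 − (1+r)^−n)/r]) = £593,655.36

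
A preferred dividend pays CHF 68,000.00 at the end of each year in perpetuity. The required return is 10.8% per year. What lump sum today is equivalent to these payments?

Periodic rate r = 0.108 per year.
Level perpetuity: PV = PMT / r = 68,000 / (0.108) = CHF 629,629.63.

CHF 629,629.63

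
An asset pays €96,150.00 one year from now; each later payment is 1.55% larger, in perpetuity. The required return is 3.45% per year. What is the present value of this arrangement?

Periodic rate r = 0.0345 per year.
Growing perpetuity (Gordon): PV = PMT₁ / (r − g) = 96,150 / (r − 0.0155) = €5,060,526.32.

€5,060,526.32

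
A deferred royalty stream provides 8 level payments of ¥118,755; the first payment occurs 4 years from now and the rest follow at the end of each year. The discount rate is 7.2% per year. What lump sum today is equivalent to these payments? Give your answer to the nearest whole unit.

¥571,186

Ordinary annuity of 8 payments, first payment at period 4.
Periodic rate r = 0.072 per year.
The ordinary-annuity PV formula values the stream one period before the first payment (period 3); discount that back 3 periods:
PV₀ = 118,755 × [1 − (1+r)^−8] / r × (1+r)^−3 = ¥571,186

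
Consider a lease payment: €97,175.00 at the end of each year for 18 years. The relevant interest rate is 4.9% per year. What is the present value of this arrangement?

This is an ordinary annuity: 18 payments of €97,175.00 at the end of each year.
Periodic rate r = 0.049 per year.
PV = PMT × [(1 − (1+r)^−n)/r] = 97,175 × [1 − (1+r)^−18] / r = €1,144,862.85

€1,144,862.85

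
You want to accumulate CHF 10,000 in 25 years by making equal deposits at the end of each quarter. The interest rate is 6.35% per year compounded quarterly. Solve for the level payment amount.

CHF 41.44

Level ordinary annuity; solve FV = PMT × [((1+r)^n − 1)/r] for PMT.
Periodic rate r = 0.0635/4 per quarter; n is counted in quarters.
With n = 100: PMT = 10,000 / ([((1+r)^n − 1)/r]) = CHF 41.44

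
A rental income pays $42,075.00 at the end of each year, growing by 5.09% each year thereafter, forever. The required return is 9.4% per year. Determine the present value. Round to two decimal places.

$976,218.10

Periodic rate r = 0.094 per year.
Growing perpetuity (Gordon): PV = PMT₁ / (r − g) = 42,075 / (r − 0.0509) = $976,218.10.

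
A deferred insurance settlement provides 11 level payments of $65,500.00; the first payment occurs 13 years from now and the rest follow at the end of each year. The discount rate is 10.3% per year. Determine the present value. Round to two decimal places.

Ordinary annuity of 11 payments, first payment at period 13.
Periodic rate r = 0.103 per year.
The ordinary-annuity PV formula values the stream one period before the first payment (period 12); discount that back 12 periods:
PV₀ = 65,500 × [1 − (1+r)^−11] / r × (1+r)^−12 = $129,402.81

$129,402.81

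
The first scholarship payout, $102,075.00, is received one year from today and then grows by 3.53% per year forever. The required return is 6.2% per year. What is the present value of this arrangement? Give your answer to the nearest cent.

$3,823,033.71

Periodic rate r = 0.062 per year.
Growing perpetuity (Gordon): PV = PMT₁ / (r − g) = 102,075 / (r − 0.0353) = $3,823,033.71.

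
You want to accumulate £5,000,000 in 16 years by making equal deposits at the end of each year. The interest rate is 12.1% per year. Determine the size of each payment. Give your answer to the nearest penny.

£115,932.37

Level ordinary annuity; solve FV = PMT × [((1+r)^n − 1)/r] for PMT.
Periodic rate r = 0.121 per year.
With n = 16: PMT = 5,000,000 / ([((1+r)^n − 1)/r]) = £115,932.37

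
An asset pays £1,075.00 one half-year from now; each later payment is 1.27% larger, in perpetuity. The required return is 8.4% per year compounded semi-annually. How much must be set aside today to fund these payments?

Periodic rate r = 0.084/2 per half-year.
Growing perpetuity (Gordon): PV = PMT₁ / (r − g) = 1,075 / (r − 0.0127) = £36,689.42.

£36,689.42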